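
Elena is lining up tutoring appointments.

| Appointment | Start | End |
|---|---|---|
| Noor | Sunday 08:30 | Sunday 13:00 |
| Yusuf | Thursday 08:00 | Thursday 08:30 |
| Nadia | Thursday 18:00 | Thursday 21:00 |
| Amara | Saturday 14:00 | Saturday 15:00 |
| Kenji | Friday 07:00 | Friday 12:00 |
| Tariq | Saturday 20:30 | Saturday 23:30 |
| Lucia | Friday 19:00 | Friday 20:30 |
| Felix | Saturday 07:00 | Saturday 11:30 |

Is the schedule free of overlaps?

Check each pair: they overlap iff neither finishes before the other starts.
Sorted by start: Yusuf, Nadia, Kenji, Lucia, Felix, Amara, Tariq, Noor.
Nadia starts after Yusuf ends, so Yusuf has no further overlaps.
Kenji starts after Nadia ends, so Nadia has no further overlaps.
Lucia starts after Kenji ends, so Kenji has no further overlaps.
Felix starts after Lucia ends, so Lucia has no further overlaps.
Amara starts after Felix ends, so Felix has no further overlaps.
Tariq starts after Amara ends, so Amara has no further overlaps.
Noor starts after Tariq ends.
Every pair is clear; the schedule has no overlaps.

Yes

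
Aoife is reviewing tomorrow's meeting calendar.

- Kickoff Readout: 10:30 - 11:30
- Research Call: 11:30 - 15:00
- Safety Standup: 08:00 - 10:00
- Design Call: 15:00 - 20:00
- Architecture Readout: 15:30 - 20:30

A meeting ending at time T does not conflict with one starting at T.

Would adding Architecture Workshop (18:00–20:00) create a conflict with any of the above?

Safety Standup: ends 10:00 at or before Architecture Workshop starts 18:00 → clear.
Kickoff Readout: ends 11:30 at or before Architecture Workshop starts 18:00 → clear.
Research Call: ends 15:00 at or before Architecture Workshop starts 18:00 → clear.
Design Call: starts 15:00 before Architecture Workshop ends 20:00, and ends 20:00 after Architecture Workshop starts 18:00 → overlap.
Architecture Readout: starts 15:30 before Architecture Workshop ends 20:00, and ends 20:30 after Architecture Workshop starts 18:00 → overlap.
Architecture Workshop overlaps Design Call, Architecture Readout.

Yes — it overlaps Architecture Readout, Design Call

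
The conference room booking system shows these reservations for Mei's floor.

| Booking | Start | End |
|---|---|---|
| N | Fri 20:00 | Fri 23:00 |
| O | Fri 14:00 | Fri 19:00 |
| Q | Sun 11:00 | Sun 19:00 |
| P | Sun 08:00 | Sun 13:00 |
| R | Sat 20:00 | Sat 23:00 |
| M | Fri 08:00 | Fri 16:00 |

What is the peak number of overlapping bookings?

2

Sort all start/end points and keep a running count:
Fri 08:00 start M → 1
Fri 14:00 start O → 2
Fri 16:00 end M → 1
Fri 19:00 end O → 0
Fri 20:00 start N → 1
Fri 23:00 end N → 0
Sat 20:00 start R → 1
Sat 23:00 end R → 0
Sun 08:00 start P → 1
Sun 11:00 start Q → 2
Sun 13:00 end P → 1
Sun 19:00 end Q → 0
Peak is 2, at Fri 14:00 (M, O).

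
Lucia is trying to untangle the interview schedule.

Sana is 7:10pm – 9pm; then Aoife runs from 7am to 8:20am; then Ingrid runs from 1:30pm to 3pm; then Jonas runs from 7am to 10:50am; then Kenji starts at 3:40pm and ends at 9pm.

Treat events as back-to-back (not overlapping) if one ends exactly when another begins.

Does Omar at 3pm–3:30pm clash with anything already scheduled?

No — it doesn't clash with anything

Jonas: ends 10:50am at or before Omar starts 3pm → clear.
Aoife: ends 8:20am at or before Omar starts 3pm → clear.
Ingrid: ends 3pm at or before Omar starts 3pm → clear.
Kenji: starts 3:40pm at or after Omar ends 3:30pm → clear.
Sana: starts 7:10pm at or after Omar ends 3:30pm → clear.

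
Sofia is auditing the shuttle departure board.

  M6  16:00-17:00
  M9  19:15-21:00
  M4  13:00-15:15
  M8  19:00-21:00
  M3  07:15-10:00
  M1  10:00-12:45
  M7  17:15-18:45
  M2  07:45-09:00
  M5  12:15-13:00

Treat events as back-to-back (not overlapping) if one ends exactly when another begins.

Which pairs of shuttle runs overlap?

M1 & M5, M2 & M3, M8 & M9

Two intervals overlap when each starts before the other ends.
Sorted by start: M3, M2, M1, M5, M4, M6, M7, M8, M9.
M2 starts before M3 ends → M3 and M2 overlap.
M1 starts exactly when M3 ends (back-to-back, no overlap); M3 is clear from here.
M1 starts after M2 ends; M2 is clear from here.
M5 starts before M1 ends → M1 and M5 overlap.
M4 starts after M1 ends; M1 is clear from here.
M4 starts exactly when M5 ends (back-to-back, no overlap); M5 is clear from here.
M6 starts after M4 ends; M4 is clear from here.
M7 starts after M6 ends; M6 is clear from here.
M8 starts after M7 ends; M7 is clear from here.
M9 starts before M8 ends → M8 and M9 overlap.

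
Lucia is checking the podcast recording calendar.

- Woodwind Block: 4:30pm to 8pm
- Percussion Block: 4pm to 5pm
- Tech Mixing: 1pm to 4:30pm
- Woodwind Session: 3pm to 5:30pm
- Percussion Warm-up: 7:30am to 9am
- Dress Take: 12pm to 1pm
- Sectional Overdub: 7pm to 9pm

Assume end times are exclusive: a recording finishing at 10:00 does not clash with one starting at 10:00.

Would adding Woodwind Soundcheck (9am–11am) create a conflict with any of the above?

No — it doesn't clash with anything

Percussion Warm-up: ends 9am at or before Woodwind Soundcheck starts 9am → clear.
Dress Take: starts 12pm at or after Woodwind Soundcheck ends 11am → clear.
Tech Mixing: starts 1pm at or after Woodwind Soundcheck ends 11am → clear.
Woodwind Session: starts 3pm at or after Woodwind Soundcheck ends 11am → clear.
Percussion Block: starts 4pm at or after Woodwind Soundcheck ends 11am → clear.
Woodwind Block: starts 4:30pm at or after Woodwind Soundcheck ends 11am → clear.
Sectional Overdub: starts 7pm at or after Woodwind Soundcheck ends 11am → clear.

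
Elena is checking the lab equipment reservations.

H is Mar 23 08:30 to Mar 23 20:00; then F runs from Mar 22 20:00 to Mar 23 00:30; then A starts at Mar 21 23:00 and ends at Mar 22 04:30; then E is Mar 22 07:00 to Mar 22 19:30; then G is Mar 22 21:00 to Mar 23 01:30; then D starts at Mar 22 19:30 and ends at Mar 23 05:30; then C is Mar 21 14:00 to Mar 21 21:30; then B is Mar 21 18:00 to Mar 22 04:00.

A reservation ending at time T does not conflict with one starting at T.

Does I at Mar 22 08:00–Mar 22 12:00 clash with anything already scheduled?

C: ends Mar 21 21:30 at or before I starts Mar 22 08:00 → clear.
B: ends Mar 22 04:00 at or before I starts Mar 22 08:00 → clear.
A: ends Mar 22 04:30 at or before I starts Mar 22 08:00 → clear.
E: starts Mar 22 07:00 before I ends Mar 22 12:00, and ends Mar 22 19:30 after I starts Mar 22 08:00 → overlap.
D: starts Mar 22 19:30 at or after I ends Mar 22 12:00 → clear.
F: starts Mar 22 20:00 at or after I ends Mar 22 12:00 → clear.
G: starts Mar 22 21:00 at or after I ends Mar 22 12:00 → clear.
H: starts Mar 23 08:30 at or after I ends Mar 22 12:00 → clear.
I overlaps E.

Yes — it overlaps E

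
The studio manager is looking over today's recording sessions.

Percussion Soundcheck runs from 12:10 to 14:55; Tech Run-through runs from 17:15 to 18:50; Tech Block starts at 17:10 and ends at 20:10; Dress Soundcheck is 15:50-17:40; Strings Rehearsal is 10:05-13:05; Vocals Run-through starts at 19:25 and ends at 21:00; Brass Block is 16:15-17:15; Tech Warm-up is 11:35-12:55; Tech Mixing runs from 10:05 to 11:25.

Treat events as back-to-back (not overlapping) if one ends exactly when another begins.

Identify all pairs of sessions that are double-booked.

Sorted by start: Tech Mixing, Strings Rehearsal, Tech Warm-up, Percussion Soundcheck, Dress Soundcheck, Brass Block, Tech Block, Tech Run-through, Vocals Run-through.
Strings Rehearsal starts before Tech Mixing ends → Tech Mixing and Strings Rehearsal overlap.
Tech Warm-up starts after Tech Mixing ends, so Tech Mixing has no further overlaps.
Tech Warm-up starts before Strings Rehearsal ends → Strings Rehearsal and Tech Warm-up overlap.
Percussion Soundcheck starts before Strings Rehearsal ends → Strings Rehearsal and Percussion Soundcheck overlap.
Dress Soundcheck starts after Strings Rehearsal ends, so Strings Rehearsal has no further overlaps.
Percussion Soundcheck starts before Tech Warm-up ends → Tech Warm-up and Percussion Soundcheck overlap.
Dress Soundcheck starts after Tech Warm-up ends, so Tech Warm-up has no further overlaps.
Dress Soundcheck starts after Percussion Soundcheck ends, so Percussion Soundcheck has no further overlaps.
Brass Block starts before Dress Soundcheck ends → Dress Soundcheck and Brass Block overlap.
Tech Block starts before Dress Soundcheck ends → Dress Soundcheck and Tech Block overlap.
Tech Run-through starts before Dress Soundcheck ends → Dress Soundcheck and Tech Run-through overlap.
Vocals Run-through starts after Dress Soundcheck ends.
Tech Block starts before Brass Block ends → Brass Block and Tech Block overlap.
Tech Run-through starts exactly when Brass Block ends (back-to-back, no overlap), so Brass Block has no further overlaps.
Tech Run-through starts before Tech Block ends → Tech Block and Tech Run-through overlap.
Vocals Run-through starts before Tech Block ends → Tech Block and Vocals Run-through overlap.
Vocals Run-through starts after Tech Run-through ends.

Brass Block & Dress Soundcheck, Brass Block & Tech Block, Dress Soundcheck & Tech Block, Dress Soundcheck & Tech Run-through, Percussion Soundcheck & Strings Rehearsal, Percussion Soundcheck & Tech Warm-up, Strings Rehearsal & Tech Mixing, Strings Rehearsal & Tech Warm-up, Tech Block & Tech Run-through, Tech Block & Vocals Run-through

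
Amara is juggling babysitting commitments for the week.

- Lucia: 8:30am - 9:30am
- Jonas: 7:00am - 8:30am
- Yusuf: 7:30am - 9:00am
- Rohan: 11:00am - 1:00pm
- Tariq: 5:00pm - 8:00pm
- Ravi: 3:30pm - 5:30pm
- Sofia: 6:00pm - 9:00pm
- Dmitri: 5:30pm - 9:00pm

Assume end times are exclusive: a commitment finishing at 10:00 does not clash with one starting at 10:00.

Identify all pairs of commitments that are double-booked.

Dmitri & Sofia, Dmitri & Tariq, Jonas & Yusuf, Lucia & Yusuf, Ravi & Tariq, Sofia & Tariq

Check each pair: they overlap iff neither finishes before the other starts.
Sorted by start: Jonas, Yusuf, Lucia, Rohan, Ravi, Tariq, Dmitri, Sofia.
Yusuf starts before Jonas ends → Jonas and Yusuf overlap.
Lucia starts exactly when Jonas ends (back-to-back, no overlap); Jonas is clear from here.
Lucia starts before Yusuf ends → Yusuf and Lucia overlap.
Rohan starts after Yusuf ends; Yusuf is clear from here.
Rohan starts after Lucia ends; Lucia is clear from here.
Ravi starts after Rohan ends; Rohan is clear from here.
Tariq starts before Ravi ends → Ravi and Tariq overlap.
Dmitri starts exactly when Ravi ends (back-to-back, no overlap); Ravi is clear from here.
Dmitri starts before Tariq ends → Tariq and Dmitri overlap.
Sofia starts before Tariq ends → Tariq and Sofia overlap.
Sofia starts before Dmitri ends → Dmitri and Sofia overlap.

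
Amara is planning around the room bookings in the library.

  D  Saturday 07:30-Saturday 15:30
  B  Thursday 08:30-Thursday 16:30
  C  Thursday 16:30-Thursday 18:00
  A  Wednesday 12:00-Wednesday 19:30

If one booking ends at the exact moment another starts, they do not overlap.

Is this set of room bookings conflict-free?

Sorted by start: A, B, C, D.
B starts after A ends, so nothing later overlaps A either.
C starts exactly when B ends (back-to-back, no overlap), so nothing later overlaps B either.
D starts after C ends.
Every pair is clear; the schedule has no overlaps.

Yes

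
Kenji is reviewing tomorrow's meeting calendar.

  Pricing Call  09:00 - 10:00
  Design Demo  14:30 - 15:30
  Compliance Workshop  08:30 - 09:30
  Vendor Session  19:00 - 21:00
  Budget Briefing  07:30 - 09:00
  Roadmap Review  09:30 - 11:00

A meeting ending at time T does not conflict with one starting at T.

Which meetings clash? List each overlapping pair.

Budget Briefing & Compliance Workshop, Compliance Workshop & Pricing Call, Pricing Call & Roadmap Review

Sorted by start: Budget Briefing, Compliance Workshop, Pricing Call, Roadmap Review, Design Demo, Vendor Session.
Compliance Workshop starts before Budget Briefing ends → Budget Briefing and Compliance Workshop overlap.
Pricing Call starts exactly when Budget Briefing ends (back-to-back, no overlap) — done with Budget Briefing.
Pricing Call starts before Compliance Workshop ends → Compliance Workshop and Pricing Call overlap.
Roadmap Review starts exactly when Compliance Workshop ends (back-to-back, no overlap) — done with Compliance Workshop.
Roadmap Review starts before Pricing Call ends → Pricing Call and Roadmap Review overlap.
Design Demo starts after Pricing Call ends — done with Pricing Call.
Design Demo starts after Roadmap Review ends — done with Roadmap Review.
Vendor Session starts after Design Demo ends.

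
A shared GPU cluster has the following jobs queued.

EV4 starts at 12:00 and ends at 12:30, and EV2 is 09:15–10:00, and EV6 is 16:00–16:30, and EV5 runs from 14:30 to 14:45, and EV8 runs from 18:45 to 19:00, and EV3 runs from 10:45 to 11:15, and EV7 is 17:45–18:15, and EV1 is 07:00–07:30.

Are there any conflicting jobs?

Sorted by start: EV1, EV2, EV3, EV4, EV5, EV6, EV7, EV8.
EV2 starts after EV1 ends — done with EV1.
EV3 starts after EV2 ends — done with EV2.
EV4 starts after EV3 ends — done with EV3.
EV5 starts after EV4 ends — done with EV4.
EV6 starts after EV5 ends — done with EV5.
EV7 starts after EV6 ends — done with EV6.
EV8 starts after EV7 ends.
Every pair is clear; the schedule has no overlaps.

No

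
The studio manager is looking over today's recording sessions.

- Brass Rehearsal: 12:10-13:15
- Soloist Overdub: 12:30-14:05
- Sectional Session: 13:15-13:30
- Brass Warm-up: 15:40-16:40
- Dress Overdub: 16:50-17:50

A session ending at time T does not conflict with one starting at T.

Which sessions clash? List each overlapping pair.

Brass Rehearsal & Soloist Overdub, Sectional Session & Soloist Overdub

Sorted by start: Brass Rehearsal, Soloist Overdub, Sectional Session, Brass Warm-up, Dress Overdub.
Soloist Overdub starts before Brass Rehearsal ends → Brass Rehearsal and Soloist Overdub overlap.
Sectional Session starts exactly when Brass Rehearsal ends (back-to-back, no overlap) — done with Brass Rehearsal.
Sectional Session starts before Soloist Overdub ends → Soloist Overdub and Sectional Session overlap.
Brass Warm-up starts after Soloist Overdub ends — done with Soloist Overdub.
Brass Warm-up starts after Sectional Session ends — done with Sectional Session.
Dress Overdub starts after Brass Warm-up ends.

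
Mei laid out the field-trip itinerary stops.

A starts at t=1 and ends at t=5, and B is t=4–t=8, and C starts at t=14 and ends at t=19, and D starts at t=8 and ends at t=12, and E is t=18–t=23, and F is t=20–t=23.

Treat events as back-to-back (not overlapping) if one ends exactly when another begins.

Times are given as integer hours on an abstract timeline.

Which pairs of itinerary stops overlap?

A & B, C & E, E & F

Check each pair: they overlap iff neither finishes before the other starts.
Sorted by start: A, B, D, C, E, F.
B starts before A ends → A and B overlap.
D starts after A ends; A is clear from here.
D starts exactly when B ends (back-to-back, no overlap); B is clear from here.
C starts after D ends; D is clear from here.
E starts before C ends → C and E overlap.
F starts after C ends.
F starts before E ends → E and F overlap.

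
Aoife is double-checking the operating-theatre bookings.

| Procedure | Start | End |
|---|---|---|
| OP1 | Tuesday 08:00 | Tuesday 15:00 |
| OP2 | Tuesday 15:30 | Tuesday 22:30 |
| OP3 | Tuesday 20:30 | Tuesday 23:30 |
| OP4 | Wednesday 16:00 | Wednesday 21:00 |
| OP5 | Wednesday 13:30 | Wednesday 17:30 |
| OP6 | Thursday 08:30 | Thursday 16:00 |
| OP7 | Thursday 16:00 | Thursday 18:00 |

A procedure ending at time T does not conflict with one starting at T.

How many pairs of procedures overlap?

2

Sorted by start: OP1, OP2, OP3, OP5, OP4, OP6, OP7.
OP2 starts after OP1 ends — done with OP1.
OP3 starts before OP2 ends → OP2 and OP3 overlap.
OP5 starts after OP2 ends — done with OP2.
OP5 starts after OP3 ends — done with OP3.
OP4 starts before OP5 ends → OP5 and OP4 overlap.
OP6 starts after OP5 ends — done with OP5.
OP6 starts after OP4 ends — done with OP4.
OP7 starts exactly when OP6 ends (back-to-back, no overlap).
Overlapping pairs: OP2 & OP3, OP4 & OP5 — 2 in total.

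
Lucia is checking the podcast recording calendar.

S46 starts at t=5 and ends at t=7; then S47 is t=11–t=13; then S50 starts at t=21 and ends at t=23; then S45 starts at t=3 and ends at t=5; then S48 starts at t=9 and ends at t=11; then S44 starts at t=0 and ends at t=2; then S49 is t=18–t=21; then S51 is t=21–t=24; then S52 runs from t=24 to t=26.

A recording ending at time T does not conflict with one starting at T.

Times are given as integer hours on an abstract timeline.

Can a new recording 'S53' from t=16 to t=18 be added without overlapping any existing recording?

Yes — the slot is free

S44: ends t=2 at or before S53 starts t=16 → clear.
S45: ends t=5 at or before S53 starts t=16 → clear.
S46: ends t=7 at or before S53 starts t=16 → clear.
S48: ends t=11 at or before S53 starts t=16 → clear.
S47: ends t=13 at or before S53 starts t=16 → clear.
S49: starts t=18 at or after S53 ends t=18 → clear.
S50: starts t=21 at or after S53 ends t=18 → clear.
S51: starts t=21 at or after S53 ends t=18 → clear.
S52: starts t=24 at or after S53 ends t=18 → clear.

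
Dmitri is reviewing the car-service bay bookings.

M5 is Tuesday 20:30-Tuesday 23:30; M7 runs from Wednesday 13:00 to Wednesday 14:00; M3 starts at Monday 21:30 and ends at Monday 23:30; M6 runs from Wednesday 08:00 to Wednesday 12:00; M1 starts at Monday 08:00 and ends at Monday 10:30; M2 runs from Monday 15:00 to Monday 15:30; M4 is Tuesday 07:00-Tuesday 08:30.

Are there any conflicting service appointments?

Sorted by start: M1, M2, M3, M4, M5, M6, M7.
M2 starts after M1 ends — done with M1.
M3 starts after M2 ends — done with M2.
M4 starts after M3 ends — done with M3.
M5 starts after M4 ends — done with M4.
M6 starts after M5 ends — done with M5.
M7 starts after M6 ends.
Every pair is clear; the schedule has no overlaps.

No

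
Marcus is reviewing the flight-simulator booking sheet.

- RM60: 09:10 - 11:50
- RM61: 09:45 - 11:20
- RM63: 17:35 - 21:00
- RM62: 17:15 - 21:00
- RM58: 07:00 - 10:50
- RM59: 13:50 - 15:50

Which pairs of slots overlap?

Two intervals overlap when each starts before the other ends.
Sorted by start: RM58, RM60, RM61, RM59, RM62, RM63.
RM60 starts before RM58 ends → RM58 and RM60 overlap.
RM61 starts before RM58 ends → RM58 and RM61 overlap.
RM59 starts after RM58 ends — done with RM58.
RM61 starts before RM60 ends → RM60 and RM61 overlap.
RM59 starts after RM60 ends — done with RM60.
RM59 starts after RM61 ends — done with RM61.
RM62 starts after RM59 ends — done with RM59.
RM63 starts before RM62 ends → RM62 and RM63 overlap.

RM58 & RM60, RM58 & RM61, RM60 & RM61, RM62 & RM63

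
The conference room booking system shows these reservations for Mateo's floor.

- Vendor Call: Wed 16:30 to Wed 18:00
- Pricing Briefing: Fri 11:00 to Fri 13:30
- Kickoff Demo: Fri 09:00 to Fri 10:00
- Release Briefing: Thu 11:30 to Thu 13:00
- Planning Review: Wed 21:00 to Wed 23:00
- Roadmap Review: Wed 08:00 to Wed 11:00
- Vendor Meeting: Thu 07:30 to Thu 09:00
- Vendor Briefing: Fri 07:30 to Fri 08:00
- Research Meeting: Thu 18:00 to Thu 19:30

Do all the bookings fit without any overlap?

Yes

Sorted by start: Roadmap Review, Vendor Call, Planning Review, Vendor Meeting, Release Briefing, Research Meeting, Vendor Briefing, Kickoff Demo, Pricing Briefing.
Vendor Call starts after Roadmap Review ends — done with Roadmap Review.
Planning Review starts after Vendor Call ends — done with Vendor Call.
Vendor Meeting starts after Planning Review ends — done with Planning Review.
Release Briefing starts after Vendor Meeting ends — done with Vendor Meeting.
Research Meeting starts after Release Briefing ends — done with Release Briefing.
Vendor Briefing starts after Research Meeting ends — done with Research Meeting.
Kickoff Demo starts after Vendor Briefing ends — done with Vendor Briefing.
Pricing Briefing starts after Kickoff Demo ends.
Every pair is clear; the schedule has no overlaps.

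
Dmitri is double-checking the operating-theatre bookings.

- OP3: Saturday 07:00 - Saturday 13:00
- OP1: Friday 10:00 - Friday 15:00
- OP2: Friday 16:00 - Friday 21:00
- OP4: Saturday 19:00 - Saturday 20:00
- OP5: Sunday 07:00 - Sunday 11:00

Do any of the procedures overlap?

Sorted by start: OP1, OP2, OP3, OP4, OP5.
OP2 starts after OP1 ends — done with OP1.
OP3 starts after OP2 ends — done with OP2.
OP4 starts after OP3 ends — done with OP3.
OP5 starts after OP4 ends.
Every pair is clear; the schedule has no overlaps.

No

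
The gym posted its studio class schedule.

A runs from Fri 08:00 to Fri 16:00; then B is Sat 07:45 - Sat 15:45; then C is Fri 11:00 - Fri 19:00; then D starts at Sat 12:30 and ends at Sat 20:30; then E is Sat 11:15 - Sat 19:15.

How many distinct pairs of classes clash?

Two intervals overlap when each starts before the other ends.
Sorted by start: A, C, B, E, D.
C starts before A ends → A and C overlap.
B starts after A ends, so A has no further overlaps.
B starts after C ends, so C has no further overlaps.
E starts before B ends → B and E overlap.
D starts before B ends → B and D overlap.
D starts before E ends → E and D overlap.
Overlapping pairs: A & C, B & D, B & E, D & E — 4 in total.

4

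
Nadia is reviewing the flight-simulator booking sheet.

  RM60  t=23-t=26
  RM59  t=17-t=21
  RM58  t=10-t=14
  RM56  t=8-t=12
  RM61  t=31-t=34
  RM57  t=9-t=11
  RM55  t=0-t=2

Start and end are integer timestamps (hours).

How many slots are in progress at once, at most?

Walk through starts and ends in time order (an end at T is processed before a start at T):
t=0 start RM55 → 1
t=2 end RM55 → 0
t=8 start RM56 → 1
t=9 start RM57 → 2
t=10 start RM58 → 3
t=11 end RM57 → 2
t=12 end RM56 → 1
t=14 end RM58 → 0
t=17 start RM59 → 1
t=21 end RM59 → 0
t=23 start RM60 → 1
t=26 end RM60 → 0
t=31 start RM61 → 1
t=34 end RM61 → 0
Peak is 3, at t=10 (RM56, RM57, RM58).

3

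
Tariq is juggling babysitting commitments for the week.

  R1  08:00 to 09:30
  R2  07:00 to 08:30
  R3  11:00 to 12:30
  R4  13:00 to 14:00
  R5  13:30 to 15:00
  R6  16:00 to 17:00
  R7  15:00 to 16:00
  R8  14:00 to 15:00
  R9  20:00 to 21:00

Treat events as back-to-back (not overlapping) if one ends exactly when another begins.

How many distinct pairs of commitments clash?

Sorted by start: R2, R1, R3, R4, R5, R8, R7, R6, R9.
R1 starts before R2 ends → R2 and R1 overlap.
R3 starts after R2 ends, so R2 has no further overlaps.
R3 starts after R1 ends, so R1 has no further overlaps.
R4 starts after R3 ends, so R3 has no further overlaps.
R5 starts before R4 ends → R4 and R5 overlap.
R8 starts exactly when R4 ends (back-to-back, no overlap), so R4 has no further overlaps.
R8 starts before R5 ends → R5 and R8 overlap.
R7 starts exactly when R5 ends (back-to-back, no overlap), so R5 has no further overlaps.
R7 starts exactly when R8 ends (back-to-back, no overlap), so R8 has no further overlaps.
R6 starts exactly when R7 ends (back-to-back, no overlap), so R7 has no further overlaps.
R9 starts after R6 ends.
Overlapping pairs: R1 & R2, R4 & R5, R5 & R8 — 3 in total.

3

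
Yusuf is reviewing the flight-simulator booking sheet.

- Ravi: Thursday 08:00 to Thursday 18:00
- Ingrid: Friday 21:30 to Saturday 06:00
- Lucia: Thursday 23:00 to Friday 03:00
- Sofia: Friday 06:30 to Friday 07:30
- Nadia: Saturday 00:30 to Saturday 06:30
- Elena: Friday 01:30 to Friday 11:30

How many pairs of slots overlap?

3

Check each pair: they overlap iff neither finishes before the other starts.
Sorted by start: Ravi, Lucia, Elena, Sofia, Ingrid, Nadia.
Lucia starts after Ravi ends, so nothing later overlaps Ravi either.
Elena starts before Lucia ends → Lucia and Elena overlap.
Sofia starts after Lucia ends, so nothing later overlaps Lucia either.
Sofia starts before Elena ends → Elena and Sofia overlap.
Ingrid starts after Elena ends, so nothing later overlaps Elena either.
Ingrid starts after Sofia ends, so nothing later overlaps Sofia either.
Nadia starts before Ingrid ends → Ingrid and Nadia overlap.
Overlapping pairs: Elena & Lucia, Elena & Sofia, Ingrid & Nadia — 3 in total.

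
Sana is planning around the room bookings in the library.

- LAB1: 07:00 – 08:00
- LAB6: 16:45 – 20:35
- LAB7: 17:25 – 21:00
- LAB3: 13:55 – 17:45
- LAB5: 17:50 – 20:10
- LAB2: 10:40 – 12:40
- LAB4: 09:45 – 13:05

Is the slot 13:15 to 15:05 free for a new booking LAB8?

LAB1: ends 08:00 at or before LAB8 starts 13:15 → clear.
LAB4: ends 13:05 at or before LAB8 starts 13:15 → clear.
LAB2: ends 12:40 at or before LAB8 starts 13:15 → clear.
LAB3: starts 13:55 before LAB8 ends 15:05, and ends 17:45 after LAB8 starts 13:15 → overlap.
LAB6: starts 16:45 at or after LAB8 ends 15:05 → clear.
LAB7: starts 17:25 at or after LAB8 ends 15:05 → clear.
LAB5: starts 17:50 at or after LAB8 ends 15:05 → clear.
LAB8 overlaps LAB3.

No — it overlaps LAB3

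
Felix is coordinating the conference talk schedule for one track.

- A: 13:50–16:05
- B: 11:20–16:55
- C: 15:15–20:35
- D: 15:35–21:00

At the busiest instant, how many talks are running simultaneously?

4

Sort all start/end points and keep a running count:
11:20 start B → 1
13:50 start A → 2
15:15 start C → 3
15:35 start D → 4
16:05 end A → 3
16:55 end B → 2
20:35 end C → 1
21:00 end D → 0
Peak is 4, at 15:35 (A, B, C, D).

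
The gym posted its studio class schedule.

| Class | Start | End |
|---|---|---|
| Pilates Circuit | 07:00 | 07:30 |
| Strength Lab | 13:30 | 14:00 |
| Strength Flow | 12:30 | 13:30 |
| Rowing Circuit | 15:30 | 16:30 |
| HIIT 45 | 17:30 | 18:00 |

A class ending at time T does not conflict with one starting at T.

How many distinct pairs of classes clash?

Two intervals overlap when each starts before the other ends.
Sorted by start: Pilates Circuit, Strength Flow, Strength Lab, Rowing Circuit, HIIT 45.
Strength Flow starts after Pilates Circuit ends — done with Pilates Circuit.
Strength Lab starts exactly when Strength Flow ends (back-to-back, no overlap) — done with Strength Flow.
Rowing Circuit starts after Strength Lab ends — done with Strength Lab.
HIIT 45 starts after Rowing Circuit ends.
No pair overlaps.

0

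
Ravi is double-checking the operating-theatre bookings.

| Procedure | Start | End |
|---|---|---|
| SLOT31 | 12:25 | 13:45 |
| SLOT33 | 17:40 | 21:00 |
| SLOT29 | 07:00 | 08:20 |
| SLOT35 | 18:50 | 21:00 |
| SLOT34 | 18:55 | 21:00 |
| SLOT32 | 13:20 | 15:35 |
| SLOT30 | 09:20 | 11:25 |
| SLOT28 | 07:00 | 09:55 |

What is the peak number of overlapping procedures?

Sweep the timeline, counting +1 at each start and −1 at each end (ends before starts at a tie):
07:00 start SLOT28 → 1
07:00 start SLOT29 → 2
08:20 end SLOT29 → 1
09:20 start SLOT30 → 2
09:55 end SLOT28 → 1
11:25 end SLOT30 → 0
12:25 start SLOT31 → 1
13:20 start SLOT32 → 2
13:45 end SLOT31 → 1
15:35 end SLOT32 → 0
17:40 start SLOT33 → 1
18:50 start SLOT35 → 2
18:55 start SLOT34 → 3
21:00 end SLOT33 → 2
21:00 end SLOT34 → 1
21:00 end SLOT35 → 0
Peak is 3, at 18:55 (SLOT33, SLOT34, SLOT35).

3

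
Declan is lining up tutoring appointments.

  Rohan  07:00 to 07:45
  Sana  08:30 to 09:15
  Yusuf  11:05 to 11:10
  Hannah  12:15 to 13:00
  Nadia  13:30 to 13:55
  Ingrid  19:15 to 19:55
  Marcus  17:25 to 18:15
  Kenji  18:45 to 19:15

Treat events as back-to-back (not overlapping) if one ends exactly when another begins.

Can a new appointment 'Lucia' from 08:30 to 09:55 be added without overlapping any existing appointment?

Rohan: ends 07:45 at or before Lucia starts 08:30 → clear.
Sana: starts 08:30 before Lucia ends 09:55, and ends 09:15 after Lucia starts 08:30 → overlap.
Yusuf: starts 11:05 at or after Lucia ends 09:55 → clear.
Hannah: starts 12:15 at or after Lucia ends 09:55 → clear.
Nadia: starts 13:30 at or after Lucia ends 09:55 → clear.
Marcus: starts 17:25 at or after Lucia ends 09:55 → clear.
Kenji: starts 18:45 at or after Lucia ends 09:55 → clear.
Ingrid: starts 19:15 at or after Lucia ends 09:55 → clear.
Lucia overlaps Sana.

No — it overlaps Sana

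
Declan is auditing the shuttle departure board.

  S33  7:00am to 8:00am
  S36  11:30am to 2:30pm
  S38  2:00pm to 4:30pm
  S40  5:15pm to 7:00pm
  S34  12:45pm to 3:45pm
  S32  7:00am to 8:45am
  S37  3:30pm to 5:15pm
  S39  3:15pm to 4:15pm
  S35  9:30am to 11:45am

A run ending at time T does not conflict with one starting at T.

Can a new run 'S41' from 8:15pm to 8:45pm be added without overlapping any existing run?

Yes — the slot is free

S32: ends 8:45am at or before S41 starts 8:15pm → clear.
S33: ends 8:00am at or before S41 starts 8:15pm → clear.
S35: ends 11:45am at or before S41 starts 8:15pm → clear.
S36: ends 2:30pm at or before S41 starts 8:15pm → clear.
S34: ends 3:45pm at or before S41 starts 8:15pm → clear.
S38: ends 4:30pm at or before S41 starts 8:15pm → clear.
S39: ends 4:15pm at or before S41 starts 8:15pm → clear.
S37: ends 5:15pm at or before S41 starts 8:15pm → clear.
S40: ends 7:00pm at or before S41 starts 8:15pm → clear.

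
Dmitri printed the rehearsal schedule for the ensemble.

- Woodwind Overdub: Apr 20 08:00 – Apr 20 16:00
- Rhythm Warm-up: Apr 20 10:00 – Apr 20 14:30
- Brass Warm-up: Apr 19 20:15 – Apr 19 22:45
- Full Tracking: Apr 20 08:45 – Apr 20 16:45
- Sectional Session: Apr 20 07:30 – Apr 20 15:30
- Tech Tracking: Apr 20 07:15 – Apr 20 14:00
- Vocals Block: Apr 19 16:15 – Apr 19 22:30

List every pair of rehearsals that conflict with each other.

Sorted by start: Vocals Block, Brass Warm-up, Tech Tracking, Sectional Session, Woodwind Overdub, Full Tracking, Rhythm Warm-up.
Brass Warm-up starts before Vocals Block ends → Vocals Block and Brass Warm-up overlap.
Tech Tracking starts after Vocals Block ends, so Vocals Block has no further overlaps.
Tech Tracking starts after Brass Warm-up ends, so Brass Warm-up has no further overlaps.
Sectional Session starts before Tech Tracking ends → Tech Tracking and Sectional Session overlap.
Woodwind Overdub starts before Tech Tracking ends → Tech Tracking and Woodwind Overdub overlap.
Full Tracking starts before Tech Tracking ends → Tech Tracking and Full Tracking overlap.
Rhythm Warm-up starts before Tech Tracking ends → Tech Tracking and Rhythm Warm-up overlap.
Woodwind Overdub starts before Sectional Session ends → Sectional Session and Woodwind Overdub overlap.
Full Tracking starts before Sectional Session ends → Sectional Session and Full Tracking overlap.
Rhythm Warm-up starts before Sectional Session ends → Sectional Session and Rhythm Warm-up overlap.
Full Tracking starts before Woodwind Overdub ends → Woodwind Overdub and Full Tracking overlap.
Rhythm Warm-up starts before Woodwind Overdub ends → Woodwind Overdub and Rhythm Warm-up overlap.
Rhythm Warm-up starts before Full Tracking ends → Full Tracking and Rhythm Warm-up overlap.

Brass Warm-up & Vocals Block, Full Tracking & Rhythm Warm-up, Full Tracking & Sectional Session, Full Tracking & Tech Tracking, Full Tracking & Woodwind Overdub, Rhythm Warm-up & Sectional Session, Rhythm Warm-up & Tech Tracking, Rhythm Warm-up & Woodwind Overdub, Sectional Session & Tech Tracking, Sectional Session & Woodwind Overdub, Tech Tracking & Woodwind Overdub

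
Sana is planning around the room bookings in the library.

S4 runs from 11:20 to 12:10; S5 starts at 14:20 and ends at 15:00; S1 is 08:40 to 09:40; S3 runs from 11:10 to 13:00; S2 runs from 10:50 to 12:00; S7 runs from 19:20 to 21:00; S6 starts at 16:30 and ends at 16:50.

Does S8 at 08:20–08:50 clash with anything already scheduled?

S1: starts 08:40 before S8 ends 08:50, and ends 09:40 after S8 starts 08:20 → overlap.
S2: starts 10:50 at or after S8 ends 08:50 → clear.
S3: starts 11:10 at or after S8 ends 08:50 → clear.
S4: starts 11:20 at or after S8 ends 08:50 → clear.
S5: starts 14:20 at or after S8 ends 08:50 → clear.
S6: starts 16:30 at or after S8 ends 08:50 → clear.
S7: starts 19:20 at or after S8 ends 08:50 → clear.
S8 overlaps S1.

Yes — it overlaps S1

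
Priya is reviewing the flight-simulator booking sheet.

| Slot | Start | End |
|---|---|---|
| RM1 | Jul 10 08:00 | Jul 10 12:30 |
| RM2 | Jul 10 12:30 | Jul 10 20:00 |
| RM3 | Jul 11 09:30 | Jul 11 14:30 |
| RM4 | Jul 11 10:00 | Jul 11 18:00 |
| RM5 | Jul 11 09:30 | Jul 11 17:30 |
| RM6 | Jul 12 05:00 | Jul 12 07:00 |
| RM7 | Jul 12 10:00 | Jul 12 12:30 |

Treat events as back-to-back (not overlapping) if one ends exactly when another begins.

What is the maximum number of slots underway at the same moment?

3

Sweep the timeline, counting +1 at each start and −1 at each end (ends before starts at a tie):
Jul 10 08:00 start RM1 → 1
Jul 10 12:30 end RM1 → 0
Jul 10 12:30 start RM2 → 1
Jul 10 20:00 end RM2 → 0
Jul 11 09:30 start RM3 → 1
Jul 11 09:30 start RM5 → 2
Jul 11 10:00 start RM4 → 3
Jul 11 14:30 end RM3 → 2
Jul 11 17:30 end RM5 → 1
Jul 11 18:00 end RM4 → 0
Jul 12 05:00 start RM6 → 1
Jul 12 07:00 end RM6 → 0
Jul 12 10:00 start RM7 → 1
Jul 12 12:30 end RM7 → 0
Peak is 3, at Jul 11 10:00 (RM3, RM4, RM5).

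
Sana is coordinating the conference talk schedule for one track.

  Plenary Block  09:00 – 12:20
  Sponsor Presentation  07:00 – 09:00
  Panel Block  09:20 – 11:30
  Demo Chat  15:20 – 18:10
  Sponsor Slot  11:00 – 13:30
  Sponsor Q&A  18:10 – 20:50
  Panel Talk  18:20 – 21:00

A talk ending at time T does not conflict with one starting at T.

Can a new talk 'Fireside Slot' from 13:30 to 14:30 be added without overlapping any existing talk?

Sponsor Presentation: ends 09:00 at or before Fireside Slot starts 13:30 → clear.
Plenary Block: ends 12:20 at or before Fireside Slot starts 13:30 → clear.
Panel Block: ends 11:30 at or before Fireside Slot starts 13:30 → clear.
Sponsor Slot: ends 13:30 at or before Fireside Slot starts 13:30 → clear.
Demo Chat: starts 15:20 at or after Fireside Slot ends 14:30 → clear.
Sponsor Q&A: starts 18:10 at or after Fireside Slot ends 14:30 → clear.
Panel Talk: starts 18:20 at or after Fireside Slot ends 14:30 → clear.

Yes — the slot is free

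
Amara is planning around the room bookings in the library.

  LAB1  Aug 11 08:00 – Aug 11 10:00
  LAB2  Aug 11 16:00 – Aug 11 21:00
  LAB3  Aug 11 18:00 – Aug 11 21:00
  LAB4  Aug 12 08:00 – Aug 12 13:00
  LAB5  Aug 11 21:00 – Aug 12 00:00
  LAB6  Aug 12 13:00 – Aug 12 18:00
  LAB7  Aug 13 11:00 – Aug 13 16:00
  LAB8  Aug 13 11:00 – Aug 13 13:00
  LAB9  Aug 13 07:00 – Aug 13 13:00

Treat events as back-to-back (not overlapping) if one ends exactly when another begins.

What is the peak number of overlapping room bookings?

3

Walk through starts and ends in time order (an end at T is processed before a start at T):
Aug 11 08:00 start LAB1 → 1
Aug 11 10:00 end LAB1 → 0
Aug 11 16:00 start LAB2 → 1
Aug 11 18:00 start LAB3 → 2
Aug 11 21:00 end LAB2 → 1
Aug 11 21:00 end LAB3 → 0
Aug 11 21:00 start LAB5 → 1
Aug 12 00:00 end LAB5 → 0
Aug 12 08:00 start LAB4 → 1
Aug 12 13:00 end LAB4 → 0
Aug 12 13:00 start LAB6 → 1
Aug 12 18:00 end LAB6 → 0
Aug 13 07:00 start LAB9 → 1
Aug 13 11:00 start LAB7 → 2
Aug 13 11:00 start LAB8 → 3
Aug 13 13:00 end LAB8 → 2
Aug 13 13:00 end LAB9 → 1
Aug 13 16:00 end LAB7 → 0
Peak is 3, at Aug 13 11:00 (LAB7, LAB8, LAB9).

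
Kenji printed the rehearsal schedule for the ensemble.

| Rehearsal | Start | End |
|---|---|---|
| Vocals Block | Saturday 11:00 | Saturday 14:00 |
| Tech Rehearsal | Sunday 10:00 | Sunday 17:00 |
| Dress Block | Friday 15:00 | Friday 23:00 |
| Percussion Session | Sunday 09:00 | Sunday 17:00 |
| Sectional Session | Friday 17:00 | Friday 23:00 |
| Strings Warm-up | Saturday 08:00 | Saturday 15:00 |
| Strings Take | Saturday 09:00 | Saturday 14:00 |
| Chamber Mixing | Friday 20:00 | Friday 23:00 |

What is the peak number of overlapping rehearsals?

3

Walk through starts and ends in time order (an end at T is processed before a start at T):
Friday 15:00 start Dress Block → 1
Friday 17:00 start Sectional Session → 2
Friday 20:00 start Chamber Mixing → 3
Friday 23:00 end Chamber Mixing → 2
Friday 23:00 end Dress Block → 1
Friday 23:00 end Sectional Session → 0
Saturday 08:00 start Strings Warm-up → 1
Saturday 09:00 start Strings Take → 2
Saturday 11:00 start Vocals Block → 3
Saturday 14:00 end Strings Take → 2
Saturday 14:00 end Vocals Block → 1
Saturday 15:00 end Strings Warm-up → 0
Sunday 09:00 start Percussion Session → 1
Sunday 10:00 start Tech Rehearsal → 2
Sunday 17:00 end Percussion Session → 1
Sunday 17:00 end Tech Rehearsal → 0
Peak is 3, at Friday 20:00 (Chamber Mixing, Dress Block, Sectional Session).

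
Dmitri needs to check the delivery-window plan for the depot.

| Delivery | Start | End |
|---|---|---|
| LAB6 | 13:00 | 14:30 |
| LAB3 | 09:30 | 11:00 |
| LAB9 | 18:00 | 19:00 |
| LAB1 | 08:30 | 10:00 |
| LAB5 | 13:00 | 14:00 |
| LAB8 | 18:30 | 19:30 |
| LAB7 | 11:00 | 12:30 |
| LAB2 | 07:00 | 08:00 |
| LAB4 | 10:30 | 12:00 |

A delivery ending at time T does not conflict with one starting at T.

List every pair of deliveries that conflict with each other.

LAB1 & LAB3, LAB3 & LAB4, LAB4 & LAB7, LAB5 & LAB6, LAB8 & LAB9

Sorted by start: LAB2, LAB1, LAB3, LAB4, LAB7, LAB5, LAB6, LAB9, LAB8.
LAB1 starts after LAB2 ends, so LAB2 has no further overlaps.
LAB3 starts before LAB1 ends → LAB1 and LAB3 overlap.
LAB4 starts after LAB1 ends, so LAB1 has no further overlaps.
LAB4 starts before LAB3 ends → LAB3 and LAB4 overlap.
LAB7 starts exactly when LAB3 ends (back-to-back, no overlap), so LAB3 has no further overlaps.
LAB7 starts before LAB4 ends → LAB4 and LAB7 overlap.
LAB5 starts after LAB4 ends, so LAB4 has no further overlaps.
LAB5 starts after LAB7 ends, so LAB7 has no further overlaps.
LAB6 starts before LAB5 ends → LAB5 and LAB6 overlap.
LAB9 starts after LAB5 ends, so LAB5 has no further overlaps.
LAB9 starts after LAB6 ends, so LAB6 has no further overlaps.
LAB8 starts before LAB9 ends → LAB9 and LAB8 overlap.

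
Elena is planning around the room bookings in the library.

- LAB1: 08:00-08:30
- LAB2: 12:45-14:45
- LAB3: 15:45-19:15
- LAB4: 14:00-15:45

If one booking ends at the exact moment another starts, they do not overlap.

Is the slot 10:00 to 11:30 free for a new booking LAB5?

LAB1: ends 08:30 at or before LAB5 starts 10:00 → clear.
LAB2: starts 12:45 at or after LAB5 ends 11:30 → clear.
LAB4: starts 14:00 at or after LAB5 ends 11:30 → clear.
LAB3: starts 15:45 at or after LAB5 ends 11:30 → clear.

Yes — the slot is free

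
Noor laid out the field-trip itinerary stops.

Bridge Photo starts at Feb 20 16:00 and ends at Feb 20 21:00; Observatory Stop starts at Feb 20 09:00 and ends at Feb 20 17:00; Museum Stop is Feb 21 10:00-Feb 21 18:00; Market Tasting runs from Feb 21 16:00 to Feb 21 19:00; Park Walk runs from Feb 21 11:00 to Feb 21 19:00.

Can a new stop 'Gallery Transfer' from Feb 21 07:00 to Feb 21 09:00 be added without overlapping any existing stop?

Observatory Stop: ends Feb 20 17:00 at or before Gallery Transfer starts Feb 21 07:00 → clear.
Bridge Photo: ends Feb 20 21:00 at or before Gallery Transfer starts Feb 21 07:00 → clear.
Museum Stop: starts Feb 21 10:00 at or after Gallery Transfer ends Feb 21 09:00 → clear.
Park Walk: starts Feb 21 11:00 at or after Gallery Transfer ends Feb 21 09:00 → clear.
Market Tasting: starts Feb 21 16:00 at or after Gallery Transfer ends Feb 21 09:00 → clear.

Yes — the slot is free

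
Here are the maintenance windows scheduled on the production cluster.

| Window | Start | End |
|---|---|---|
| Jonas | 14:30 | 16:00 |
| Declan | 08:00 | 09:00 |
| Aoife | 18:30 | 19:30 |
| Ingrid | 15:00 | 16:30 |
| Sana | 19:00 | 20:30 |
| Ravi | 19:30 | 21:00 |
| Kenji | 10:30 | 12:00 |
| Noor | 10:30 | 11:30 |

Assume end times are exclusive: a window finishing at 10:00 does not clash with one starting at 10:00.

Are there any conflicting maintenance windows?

Yes

Sorted by start: Declan, Noor, Kenji, Jonas, Ingrid, Aoife, Sana, Ravi.
Noor starts after Declan ends — done with Declan.
Kenji starts before Noor ends → Noor and Kenji overlap.
That's a conflict, so the schedule is not conflict-free.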